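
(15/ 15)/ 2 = 1/ 2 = 0.50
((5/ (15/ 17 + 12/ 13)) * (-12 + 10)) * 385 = -121550/ 57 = -2132.46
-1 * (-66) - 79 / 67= 4343 / 67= 64.82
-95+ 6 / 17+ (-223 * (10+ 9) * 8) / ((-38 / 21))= 316835 / 17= 18637.35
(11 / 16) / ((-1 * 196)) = -11 / 3136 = -0.00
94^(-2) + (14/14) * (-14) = -123703/8836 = -14.00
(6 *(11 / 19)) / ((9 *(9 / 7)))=154 / 513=0.30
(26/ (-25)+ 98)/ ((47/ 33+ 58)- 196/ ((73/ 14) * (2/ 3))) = 5839416/ 183125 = 31.89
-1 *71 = -71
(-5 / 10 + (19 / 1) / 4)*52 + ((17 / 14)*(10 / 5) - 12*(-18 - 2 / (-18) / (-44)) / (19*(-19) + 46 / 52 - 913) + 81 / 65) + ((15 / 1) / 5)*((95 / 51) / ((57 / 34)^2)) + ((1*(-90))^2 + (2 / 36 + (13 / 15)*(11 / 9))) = 1415509664223001 / 169977938130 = 8327.61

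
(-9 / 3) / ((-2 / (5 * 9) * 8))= 135 / 16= 8.44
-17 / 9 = -1.89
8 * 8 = 64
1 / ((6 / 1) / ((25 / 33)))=25 / 198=0.13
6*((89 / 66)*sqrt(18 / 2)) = 24.27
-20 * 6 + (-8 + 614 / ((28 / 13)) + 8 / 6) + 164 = 13541 / 42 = 322.40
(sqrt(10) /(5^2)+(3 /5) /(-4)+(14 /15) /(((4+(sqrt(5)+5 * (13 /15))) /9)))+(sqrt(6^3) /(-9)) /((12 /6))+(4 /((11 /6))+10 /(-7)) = -sqrt(6) /3 - 189 * sqrt(5) /1450+sqrt(10) /25+75451 /44660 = 0.71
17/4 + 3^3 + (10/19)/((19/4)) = 45285/1444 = 31.36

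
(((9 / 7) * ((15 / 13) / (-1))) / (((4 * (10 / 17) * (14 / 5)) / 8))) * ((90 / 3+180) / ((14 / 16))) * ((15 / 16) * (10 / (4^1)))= -2581875 / 2548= -1013.29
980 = 980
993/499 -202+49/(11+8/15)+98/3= -42238454/258981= -163.09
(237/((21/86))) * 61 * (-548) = -227109832/7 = -32444261.71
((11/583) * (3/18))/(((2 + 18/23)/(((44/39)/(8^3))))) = 0.00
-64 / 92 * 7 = -112 / 23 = -4.87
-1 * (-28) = 28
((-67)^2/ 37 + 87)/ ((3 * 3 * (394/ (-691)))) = -2663114/ 65601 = -40.60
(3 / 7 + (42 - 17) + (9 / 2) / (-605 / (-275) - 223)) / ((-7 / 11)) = -1439933 / 36064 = -39.93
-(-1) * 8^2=64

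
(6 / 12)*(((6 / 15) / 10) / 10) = 1 / 500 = 0.00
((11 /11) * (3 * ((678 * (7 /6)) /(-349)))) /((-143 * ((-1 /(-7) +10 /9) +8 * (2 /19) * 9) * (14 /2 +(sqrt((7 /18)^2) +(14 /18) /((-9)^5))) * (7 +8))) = 0.00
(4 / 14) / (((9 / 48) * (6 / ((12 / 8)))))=8 / 21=0.38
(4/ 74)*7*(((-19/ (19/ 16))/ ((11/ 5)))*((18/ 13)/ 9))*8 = -17920/ 5291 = -3.39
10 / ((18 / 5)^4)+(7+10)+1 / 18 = 17.12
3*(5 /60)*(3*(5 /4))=15 /16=0.94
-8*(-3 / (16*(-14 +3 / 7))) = -0.11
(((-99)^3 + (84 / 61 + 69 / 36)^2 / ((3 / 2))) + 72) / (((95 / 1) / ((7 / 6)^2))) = -38210227202399 / 2748777120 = -13900.81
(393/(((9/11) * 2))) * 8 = 5764/3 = 1921.33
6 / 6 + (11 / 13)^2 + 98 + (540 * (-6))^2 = 1774111252 / 169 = 10497699.72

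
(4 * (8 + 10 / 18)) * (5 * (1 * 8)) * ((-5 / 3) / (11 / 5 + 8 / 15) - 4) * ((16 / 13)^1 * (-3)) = 12418560 / 533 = 23299.36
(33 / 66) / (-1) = -1 / 2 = -0.50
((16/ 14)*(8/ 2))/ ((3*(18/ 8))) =128/ 189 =0.68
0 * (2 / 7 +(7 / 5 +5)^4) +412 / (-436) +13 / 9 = 490 / 981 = 0.50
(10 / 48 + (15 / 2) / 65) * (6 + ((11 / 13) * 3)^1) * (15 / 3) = 18685 / 1352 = 13.82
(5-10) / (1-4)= 5 / 3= 1.67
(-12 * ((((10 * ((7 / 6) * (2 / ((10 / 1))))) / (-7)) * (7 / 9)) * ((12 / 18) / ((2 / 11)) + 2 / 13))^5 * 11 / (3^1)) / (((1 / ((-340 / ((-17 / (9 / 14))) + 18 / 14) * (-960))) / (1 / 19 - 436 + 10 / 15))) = 677583950859903752600320 / 2733083796823263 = 247919200.88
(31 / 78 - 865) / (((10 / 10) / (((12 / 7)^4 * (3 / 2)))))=-349603776 / 31213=-11200.58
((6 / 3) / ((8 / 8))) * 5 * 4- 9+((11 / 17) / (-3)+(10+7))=2437 / 51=47.78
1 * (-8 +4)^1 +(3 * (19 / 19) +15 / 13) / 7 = -310 / 91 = -3.41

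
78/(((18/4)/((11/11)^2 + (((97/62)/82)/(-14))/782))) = 723573955/41744724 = 17.33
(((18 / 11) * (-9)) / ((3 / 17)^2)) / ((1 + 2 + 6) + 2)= -5202 / 121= -42.99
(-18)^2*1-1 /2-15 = 617 /2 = 308.50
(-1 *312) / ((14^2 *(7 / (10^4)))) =-780000 / 343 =-2274.05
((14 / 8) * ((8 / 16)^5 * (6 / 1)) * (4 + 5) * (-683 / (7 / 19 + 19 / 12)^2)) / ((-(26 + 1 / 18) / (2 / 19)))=28380699 / 13267675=2.14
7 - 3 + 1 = 5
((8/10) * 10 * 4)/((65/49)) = 1568/65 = 24.12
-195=-195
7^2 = 49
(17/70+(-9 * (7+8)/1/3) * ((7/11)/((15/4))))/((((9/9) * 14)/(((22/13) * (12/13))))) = -34158/41405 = -0.82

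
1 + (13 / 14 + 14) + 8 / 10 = 1171 / 70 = 16.73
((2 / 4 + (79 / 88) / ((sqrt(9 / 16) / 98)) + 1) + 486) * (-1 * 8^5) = -654000128 / 33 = -19818185.70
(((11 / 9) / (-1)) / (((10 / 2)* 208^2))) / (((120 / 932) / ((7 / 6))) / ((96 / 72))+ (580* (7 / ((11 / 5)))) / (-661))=130449011 / 62548805779200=0.00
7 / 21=1 / 3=0.33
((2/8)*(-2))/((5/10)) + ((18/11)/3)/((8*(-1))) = -47/44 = -1.07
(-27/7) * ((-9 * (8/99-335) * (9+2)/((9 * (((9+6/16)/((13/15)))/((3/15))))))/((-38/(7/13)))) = 132628/35625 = 3.72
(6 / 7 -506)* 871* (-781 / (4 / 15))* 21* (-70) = -1894226934600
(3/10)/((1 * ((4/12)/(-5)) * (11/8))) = -36/11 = -3.27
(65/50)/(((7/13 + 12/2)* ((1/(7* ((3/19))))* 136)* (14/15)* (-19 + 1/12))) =-4563/49858280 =-0.00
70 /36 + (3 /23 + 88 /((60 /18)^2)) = 103447 /10350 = 9.99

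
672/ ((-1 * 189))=-3.56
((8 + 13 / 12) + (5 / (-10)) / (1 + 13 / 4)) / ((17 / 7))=12803 / 3468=3.69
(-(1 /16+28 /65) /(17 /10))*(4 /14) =-513 /6188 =-0.08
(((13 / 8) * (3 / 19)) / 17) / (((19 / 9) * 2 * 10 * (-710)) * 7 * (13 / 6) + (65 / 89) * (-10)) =-7209 / 217169825200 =-0.00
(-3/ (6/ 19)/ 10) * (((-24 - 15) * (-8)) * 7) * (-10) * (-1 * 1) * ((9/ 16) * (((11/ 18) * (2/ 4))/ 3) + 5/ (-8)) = 11778.81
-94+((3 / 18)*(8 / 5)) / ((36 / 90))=-280 / 3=-93.33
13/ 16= 0.81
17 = 17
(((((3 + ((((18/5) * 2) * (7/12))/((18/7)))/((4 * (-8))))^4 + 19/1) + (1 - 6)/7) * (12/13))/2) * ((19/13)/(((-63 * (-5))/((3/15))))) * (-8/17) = -10608624840941893/560477159424000000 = -0.02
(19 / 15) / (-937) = -19 / 14055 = -0.00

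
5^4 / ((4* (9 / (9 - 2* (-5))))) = 11875 / 36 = 329.86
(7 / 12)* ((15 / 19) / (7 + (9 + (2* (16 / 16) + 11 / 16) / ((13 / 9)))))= 364 / 14117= 0.03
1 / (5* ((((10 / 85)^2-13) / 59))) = -17051 / 18765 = -0.91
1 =1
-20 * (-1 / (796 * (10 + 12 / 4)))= 0.00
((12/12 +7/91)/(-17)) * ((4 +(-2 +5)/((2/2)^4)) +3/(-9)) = -280/663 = -0.42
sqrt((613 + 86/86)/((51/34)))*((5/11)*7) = 70*sqrt(921)/33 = 64.37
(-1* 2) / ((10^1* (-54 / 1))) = 0.00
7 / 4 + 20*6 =487 / 4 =121.75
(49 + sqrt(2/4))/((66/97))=97 * sqrt(2)/132 + 4753/66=73.05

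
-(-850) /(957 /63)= 17850 /319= 55.96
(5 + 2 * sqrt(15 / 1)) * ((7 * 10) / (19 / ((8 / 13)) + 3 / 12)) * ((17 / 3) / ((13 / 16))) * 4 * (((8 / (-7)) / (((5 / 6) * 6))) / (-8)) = 87040 / 9711 + 34816 * sqrt(15) / 9711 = 22.85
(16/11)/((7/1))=16/77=0.21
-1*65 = -65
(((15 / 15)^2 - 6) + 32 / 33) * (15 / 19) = -35 / 11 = -3.18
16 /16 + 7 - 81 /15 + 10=63 /5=12.60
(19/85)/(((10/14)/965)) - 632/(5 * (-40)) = 305.15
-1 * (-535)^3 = 153130375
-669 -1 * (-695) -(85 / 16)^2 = -569 / 256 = -2.22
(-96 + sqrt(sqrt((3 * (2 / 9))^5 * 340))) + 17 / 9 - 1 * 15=-982 / 9 + 2 * 6^(3 / 4) * 85^(1 / 4) / 9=-106.52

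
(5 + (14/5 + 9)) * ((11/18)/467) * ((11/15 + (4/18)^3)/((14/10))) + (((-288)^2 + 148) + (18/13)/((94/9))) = 259260792720131/3120160095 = 83092.14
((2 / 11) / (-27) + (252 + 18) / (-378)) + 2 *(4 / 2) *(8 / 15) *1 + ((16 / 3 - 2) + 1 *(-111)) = -1104514 / 10395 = -106.25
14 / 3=4.67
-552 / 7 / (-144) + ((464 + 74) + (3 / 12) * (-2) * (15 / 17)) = 538.11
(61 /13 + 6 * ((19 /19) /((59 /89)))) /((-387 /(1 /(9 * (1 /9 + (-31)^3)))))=10541 /79585197822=0.00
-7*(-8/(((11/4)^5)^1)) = 57344/161051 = 0.36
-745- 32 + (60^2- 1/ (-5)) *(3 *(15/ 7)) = 156570/ 7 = 22367.14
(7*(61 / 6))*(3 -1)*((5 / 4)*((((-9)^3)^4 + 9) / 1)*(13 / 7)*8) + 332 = 746555408122232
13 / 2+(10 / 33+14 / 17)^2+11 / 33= 5100035 / 629442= 8.10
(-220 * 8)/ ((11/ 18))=-2880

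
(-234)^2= 54756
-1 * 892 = -892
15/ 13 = 1.15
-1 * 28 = -28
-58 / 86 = -29 / 43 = -0.67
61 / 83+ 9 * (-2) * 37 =-55217 / 83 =-665.27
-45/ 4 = -11.25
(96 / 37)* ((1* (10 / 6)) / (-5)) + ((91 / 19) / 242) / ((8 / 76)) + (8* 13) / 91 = 58417 / 125356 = 0.47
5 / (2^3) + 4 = 37 / 8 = 4.62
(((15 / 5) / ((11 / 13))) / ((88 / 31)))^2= 1461681 / 937024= 1.56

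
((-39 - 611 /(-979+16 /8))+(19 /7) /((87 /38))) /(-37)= 22127234 /22014741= 1.01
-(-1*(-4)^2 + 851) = -835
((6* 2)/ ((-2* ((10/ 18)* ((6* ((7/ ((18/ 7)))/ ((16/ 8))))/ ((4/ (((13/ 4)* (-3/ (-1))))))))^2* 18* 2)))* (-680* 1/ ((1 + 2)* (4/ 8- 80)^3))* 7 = -557056/ 129449295885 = -0.00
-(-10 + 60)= -50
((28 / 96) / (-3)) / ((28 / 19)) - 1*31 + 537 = 145709 / 288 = 505.93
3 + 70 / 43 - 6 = -59 / 43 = -1.37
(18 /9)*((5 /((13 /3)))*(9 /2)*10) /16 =675 /104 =6.49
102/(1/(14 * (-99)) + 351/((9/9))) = 141372/486485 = 0.29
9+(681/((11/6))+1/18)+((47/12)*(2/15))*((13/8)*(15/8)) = 4841987/12672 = 382.10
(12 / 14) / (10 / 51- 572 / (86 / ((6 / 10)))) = -32895 / 145628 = -0.23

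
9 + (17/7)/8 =521/56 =9.30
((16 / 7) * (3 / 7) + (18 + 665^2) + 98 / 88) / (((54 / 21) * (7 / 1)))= 105942269 / 4312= 24569.17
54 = 54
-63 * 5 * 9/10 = -567/2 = -283.50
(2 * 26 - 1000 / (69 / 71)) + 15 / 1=-961.99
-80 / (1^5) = -80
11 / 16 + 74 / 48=107 / 48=2.23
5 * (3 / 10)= 3 / 2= 1.50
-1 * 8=-8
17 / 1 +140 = 157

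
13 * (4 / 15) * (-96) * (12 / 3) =-6656 / 5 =-1331.20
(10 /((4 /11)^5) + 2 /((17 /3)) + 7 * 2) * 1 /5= 13814263 /43520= 317.42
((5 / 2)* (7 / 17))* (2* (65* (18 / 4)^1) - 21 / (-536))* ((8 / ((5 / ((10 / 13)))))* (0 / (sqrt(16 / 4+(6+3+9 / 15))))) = 0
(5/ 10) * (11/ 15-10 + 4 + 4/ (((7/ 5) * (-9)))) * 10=-1759/ 63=-27.92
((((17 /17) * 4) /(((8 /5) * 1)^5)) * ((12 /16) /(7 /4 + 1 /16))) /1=9375 /59392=0.16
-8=-8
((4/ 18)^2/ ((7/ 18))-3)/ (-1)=181/ 63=2.87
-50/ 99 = -0.51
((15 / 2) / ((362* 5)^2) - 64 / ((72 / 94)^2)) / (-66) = 1.65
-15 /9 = -5 /3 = -1.67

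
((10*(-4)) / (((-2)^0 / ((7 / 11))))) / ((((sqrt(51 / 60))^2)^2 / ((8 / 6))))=-448000 / 9537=-46.97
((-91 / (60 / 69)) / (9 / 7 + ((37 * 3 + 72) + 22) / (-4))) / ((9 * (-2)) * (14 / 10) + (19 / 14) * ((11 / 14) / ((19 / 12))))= -717899 / 8406591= -0.09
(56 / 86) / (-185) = -28 / 7955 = -0.00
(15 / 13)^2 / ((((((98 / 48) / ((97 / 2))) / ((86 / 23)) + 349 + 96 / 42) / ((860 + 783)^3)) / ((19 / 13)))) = 531444934946585016 / 21632859365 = 24566559.88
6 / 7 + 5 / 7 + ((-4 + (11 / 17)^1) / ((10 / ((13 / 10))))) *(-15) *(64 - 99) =-108179 / 476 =-227.27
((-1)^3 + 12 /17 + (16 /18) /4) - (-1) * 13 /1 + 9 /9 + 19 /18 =4585 /306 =14.98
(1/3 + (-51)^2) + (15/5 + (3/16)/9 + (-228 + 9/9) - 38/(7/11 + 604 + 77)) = 427799605/179952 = 2377.30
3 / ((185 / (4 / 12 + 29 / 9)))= 32 / 555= 0.06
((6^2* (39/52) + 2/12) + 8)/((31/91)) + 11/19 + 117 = 780343/3534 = 220.81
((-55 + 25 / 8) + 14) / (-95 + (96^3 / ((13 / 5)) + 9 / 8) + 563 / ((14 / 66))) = -27573 / 249589955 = -0.00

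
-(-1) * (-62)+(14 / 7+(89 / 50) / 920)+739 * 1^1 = 31234089 / 46000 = 679.00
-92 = -92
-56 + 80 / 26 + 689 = 8269 / 13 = 636.08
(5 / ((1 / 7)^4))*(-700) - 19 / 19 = -8403501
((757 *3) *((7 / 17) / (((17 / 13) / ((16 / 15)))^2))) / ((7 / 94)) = 3078579712 / 368475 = 8354.92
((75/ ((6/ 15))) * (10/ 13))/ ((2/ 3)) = 5625/ 26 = 216.35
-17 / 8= -2.12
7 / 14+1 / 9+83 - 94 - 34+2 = -763 / 18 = -42.39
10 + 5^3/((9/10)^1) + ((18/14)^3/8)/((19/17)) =69973777/469224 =149.13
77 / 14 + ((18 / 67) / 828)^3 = 161012870525 / 29275067368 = 5.50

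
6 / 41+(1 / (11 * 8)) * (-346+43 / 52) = -708453 / 187616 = -3.78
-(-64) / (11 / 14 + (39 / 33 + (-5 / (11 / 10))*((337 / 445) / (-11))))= 9649024 / 343817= 28.06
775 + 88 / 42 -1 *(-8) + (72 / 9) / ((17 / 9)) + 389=420664 / 357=1178.33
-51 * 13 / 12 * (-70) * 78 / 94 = 301665 / 94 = 3209.20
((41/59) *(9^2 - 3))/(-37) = -3198/2183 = -1.46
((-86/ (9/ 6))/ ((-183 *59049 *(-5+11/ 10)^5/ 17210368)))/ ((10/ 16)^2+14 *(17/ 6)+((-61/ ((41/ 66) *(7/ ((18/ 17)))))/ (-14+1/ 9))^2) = -7046610065547673600000000000/ 2868644836837909217512643699259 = -0.00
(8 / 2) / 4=1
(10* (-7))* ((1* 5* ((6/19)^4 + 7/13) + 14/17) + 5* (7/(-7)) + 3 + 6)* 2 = -30505336540/28800941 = -1059.18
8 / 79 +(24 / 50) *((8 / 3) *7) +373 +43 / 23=17440058 / 45425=383.93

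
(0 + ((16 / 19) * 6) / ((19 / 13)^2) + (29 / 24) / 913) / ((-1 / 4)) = -355699199 / 37573602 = -9.47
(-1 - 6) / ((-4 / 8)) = 14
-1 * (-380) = 380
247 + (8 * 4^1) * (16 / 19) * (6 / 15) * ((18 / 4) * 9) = 64937 / 95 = 683.55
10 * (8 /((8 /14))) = 140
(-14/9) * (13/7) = -26/9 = -2.89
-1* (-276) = 276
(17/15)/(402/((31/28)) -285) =0.01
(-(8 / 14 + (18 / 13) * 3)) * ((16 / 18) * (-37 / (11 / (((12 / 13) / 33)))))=509120 / 1288287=0.40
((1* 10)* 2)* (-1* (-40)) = 800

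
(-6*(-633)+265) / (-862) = -4063 / 862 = -4.71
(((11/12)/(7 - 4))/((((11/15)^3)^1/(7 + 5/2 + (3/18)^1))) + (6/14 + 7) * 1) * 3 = 151629/3388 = 44.75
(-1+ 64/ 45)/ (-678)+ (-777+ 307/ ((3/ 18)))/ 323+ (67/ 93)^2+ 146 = 1418813087203/ 9470395530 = 149.82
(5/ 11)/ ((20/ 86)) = 43/ 22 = 1.95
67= 67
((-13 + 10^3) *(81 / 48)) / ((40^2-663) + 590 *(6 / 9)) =79947 / 63856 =1.25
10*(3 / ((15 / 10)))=20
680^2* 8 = 3699200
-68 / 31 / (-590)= 34 / 9145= 0.00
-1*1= -1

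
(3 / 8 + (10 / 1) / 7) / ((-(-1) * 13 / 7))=101 / 104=0.97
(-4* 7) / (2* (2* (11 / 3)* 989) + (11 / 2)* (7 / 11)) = -168 / 87053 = -0.00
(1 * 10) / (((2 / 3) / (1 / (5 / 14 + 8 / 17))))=3570 / 197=18.12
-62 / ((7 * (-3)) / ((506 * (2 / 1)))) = 2987.81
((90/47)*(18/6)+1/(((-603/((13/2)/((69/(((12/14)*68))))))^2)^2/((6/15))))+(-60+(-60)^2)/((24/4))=595.74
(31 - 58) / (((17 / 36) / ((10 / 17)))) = -9720 / 289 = -33.63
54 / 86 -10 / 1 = -403 / 43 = -9.37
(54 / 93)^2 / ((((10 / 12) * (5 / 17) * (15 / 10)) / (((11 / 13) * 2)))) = 484704 / 312325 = 1.55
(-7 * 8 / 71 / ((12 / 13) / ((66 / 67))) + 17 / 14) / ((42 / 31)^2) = 2649477 / 13053208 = 0.20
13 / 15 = 0.87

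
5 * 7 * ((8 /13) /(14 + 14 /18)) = 360 /247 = 1.46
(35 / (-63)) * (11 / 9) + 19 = 1484 / 81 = 18.32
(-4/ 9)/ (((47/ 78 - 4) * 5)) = 0.03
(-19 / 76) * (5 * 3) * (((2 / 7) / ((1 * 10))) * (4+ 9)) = -39 / 28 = -1.39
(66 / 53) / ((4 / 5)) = 165 / 106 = 1.56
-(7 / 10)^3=-343 / 1000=-0.34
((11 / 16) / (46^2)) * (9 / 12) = 33 / 135424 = 0.00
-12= -12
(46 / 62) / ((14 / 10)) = 115 / 217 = 0.53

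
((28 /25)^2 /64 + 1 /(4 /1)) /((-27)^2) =337 /911250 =0.00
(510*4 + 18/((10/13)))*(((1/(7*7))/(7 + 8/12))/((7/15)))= 92853/7889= 11.77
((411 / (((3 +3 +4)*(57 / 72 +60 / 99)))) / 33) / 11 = 0.08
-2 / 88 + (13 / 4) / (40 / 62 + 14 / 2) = 1049 / 2607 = 0.40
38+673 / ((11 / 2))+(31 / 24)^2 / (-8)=8117941 / 50688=160.16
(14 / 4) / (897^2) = 7 / 1609218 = 0.00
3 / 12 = 1 / 4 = 0.25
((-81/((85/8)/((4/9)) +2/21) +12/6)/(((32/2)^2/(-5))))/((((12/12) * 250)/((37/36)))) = 410219/3716121600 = 0.00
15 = 15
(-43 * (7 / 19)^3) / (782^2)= -14749 / 4194443116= -0.00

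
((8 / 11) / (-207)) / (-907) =8 / 2065239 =0.00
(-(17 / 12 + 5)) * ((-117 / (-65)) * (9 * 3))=-6237 / 20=-311.85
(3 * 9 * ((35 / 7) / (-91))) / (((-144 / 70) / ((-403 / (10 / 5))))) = -2325 / 16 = -145.31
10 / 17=0.59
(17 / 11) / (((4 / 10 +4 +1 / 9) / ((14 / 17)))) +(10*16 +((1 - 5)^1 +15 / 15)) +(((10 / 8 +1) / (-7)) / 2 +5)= 2896137 / 17864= 162.12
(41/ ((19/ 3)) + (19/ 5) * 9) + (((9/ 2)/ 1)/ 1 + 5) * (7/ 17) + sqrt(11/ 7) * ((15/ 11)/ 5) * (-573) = 144011/ 3230 - 1719 * sqrt(77)/ 77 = -151.31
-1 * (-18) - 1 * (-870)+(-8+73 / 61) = 53753 / 61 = 881.20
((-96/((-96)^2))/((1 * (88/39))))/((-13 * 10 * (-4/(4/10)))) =-1/281600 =-0.00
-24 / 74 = -12 / 37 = -0.32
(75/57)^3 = 15625/6859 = 2.28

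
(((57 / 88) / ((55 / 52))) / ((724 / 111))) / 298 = 82251 / 261059920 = 0.00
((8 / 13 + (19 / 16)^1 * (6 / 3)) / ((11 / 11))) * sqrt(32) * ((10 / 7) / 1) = 24.17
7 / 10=0.70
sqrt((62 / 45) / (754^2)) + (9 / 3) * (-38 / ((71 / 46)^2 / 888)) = -214206912 / 5041 + sqrt(310) / 11310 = -42492.94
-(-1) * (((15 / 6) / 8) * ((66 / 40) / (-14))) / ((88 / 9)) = -27 / 7168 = -0.00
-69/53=-1.30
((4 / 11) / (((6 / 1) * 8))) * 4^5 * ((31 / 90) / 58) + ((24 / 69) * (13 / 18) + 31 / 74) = 0.72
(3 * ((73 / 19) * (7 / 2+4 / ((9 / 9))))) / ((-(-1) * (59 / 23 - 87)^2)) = 1737765 / 143311832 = 0.01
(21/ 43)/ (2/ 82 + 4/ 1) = 287/ 2365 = 0.12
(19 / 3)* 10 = 190 / 3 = 63.33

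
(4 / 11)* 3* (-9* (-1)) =108 / 11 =9.82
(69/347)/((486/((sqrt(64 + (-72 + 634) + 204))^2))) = 0.34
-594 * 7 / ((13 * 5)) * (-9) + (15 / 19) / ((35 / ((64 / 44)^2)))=602282166 / 1046045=575.77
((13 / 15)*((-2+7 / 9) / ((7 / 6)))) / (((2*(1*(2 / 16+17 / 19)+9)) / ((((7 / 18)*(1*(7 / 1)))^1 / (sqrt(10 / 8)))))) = -152152*sqrt(5) / 3084075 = -0.11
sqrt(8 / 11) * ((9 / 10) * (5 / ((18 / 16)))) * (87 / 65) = 696 * sqrt(22) / 715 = 4.57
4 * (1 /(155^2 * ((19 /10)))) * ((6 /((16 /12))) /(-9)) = -4 /91295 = -0.00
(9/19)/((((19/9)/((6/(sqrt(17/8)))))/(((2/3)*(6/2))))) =1944*sqrt(34)/6137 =1.85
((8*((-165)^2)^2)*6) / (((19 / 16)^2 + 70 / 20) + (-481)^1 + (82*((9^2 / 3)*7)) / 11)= 100186606080000 / 2626819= 38139896.99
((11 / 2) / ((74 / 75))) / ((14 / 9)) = 7425 / 2072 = 3.58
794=794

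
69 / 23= 3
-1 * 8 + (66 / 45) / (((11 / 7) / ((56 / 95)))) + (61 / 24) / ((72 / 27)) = -6.50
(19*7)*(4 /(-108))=-133 /27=-4.93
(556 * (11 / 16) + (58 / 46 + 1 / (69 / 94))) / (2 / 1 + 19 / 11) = 1168475 / 11316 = 103.26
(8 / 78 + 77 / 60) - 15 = -10619 / 780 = -13.61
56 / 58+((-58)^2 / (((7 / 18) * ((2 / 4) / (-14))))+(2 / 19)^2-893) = -2545014145 / 10469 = -243100.02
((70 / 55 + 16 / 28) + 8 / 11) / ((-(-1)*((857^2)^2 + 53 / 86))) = 1548 / 324728030828173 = 0.00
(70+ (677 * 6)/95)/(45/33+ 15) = 29458/4275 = 6.89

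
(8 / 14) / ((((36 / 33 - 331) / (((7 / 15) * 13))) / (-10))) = 1144 / 10887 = 0.11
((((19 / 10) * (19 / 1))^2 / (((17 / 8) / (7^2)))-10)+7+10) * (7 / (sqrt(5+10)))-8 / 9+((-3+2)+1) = -8 / 9+89421031 * sqrt(15) / 6375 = 54324.78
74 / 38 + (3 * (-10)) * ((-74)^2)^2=-17092348283 / 19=-899597278.05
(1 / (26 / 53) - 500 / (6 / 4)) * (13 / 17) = -25841 / 102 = -253.34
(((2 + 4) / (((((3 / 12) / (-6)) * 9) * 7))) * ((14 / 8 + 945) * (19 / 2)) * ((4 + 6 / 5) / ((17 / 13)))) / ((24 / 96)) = -27794416 / 85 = -326993.13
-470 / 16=-29.38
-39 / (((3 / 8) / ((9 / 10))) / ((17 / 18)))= -442 / 5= -88.40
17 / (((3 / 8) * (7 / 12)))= 544 / 7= 77.71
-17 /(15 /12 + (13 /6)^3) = -3672 /2467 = -1.49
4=4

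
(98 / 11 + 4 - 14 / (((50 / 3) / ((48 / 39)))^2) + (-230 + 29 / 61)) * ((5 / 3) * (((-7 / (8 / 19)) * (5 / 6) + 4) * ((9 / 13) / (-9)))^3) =-147748318234756943 / 939294061056000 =-157.30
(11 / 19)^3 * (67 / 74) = 89177 / 507566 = 0.18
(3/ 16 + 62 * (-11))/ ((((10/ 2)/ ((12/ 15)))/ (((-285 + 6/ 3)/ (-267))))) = -3087247/ 26700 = -115.63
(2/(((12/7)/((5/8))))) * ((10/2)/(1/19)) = 3325/48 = 69.27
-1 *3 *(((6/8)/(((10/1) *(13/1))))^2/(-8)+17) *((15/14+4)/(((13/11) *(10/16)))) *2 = -86162398113/123032000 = -700.33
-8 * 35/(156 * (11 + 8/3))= -70/533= -0.13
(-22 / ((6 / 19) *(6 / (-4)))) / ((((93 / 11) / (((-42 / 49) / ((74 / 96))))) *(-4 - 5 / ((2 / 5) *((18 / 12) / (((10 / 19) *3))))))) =1397792 / 3926181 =0.36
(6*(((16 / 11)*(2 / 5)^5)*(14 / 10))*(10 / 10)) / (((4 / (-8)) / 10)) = -86016 / 34375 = -2.50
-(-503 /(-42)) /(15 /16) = -4024 /315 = -12.77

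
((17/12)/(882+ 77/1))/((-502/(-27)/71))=10863/1925672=0.01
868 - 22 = 846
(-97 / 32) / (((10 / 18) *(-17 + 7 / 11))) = 1067 / 3200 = 0.33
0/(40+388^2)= 0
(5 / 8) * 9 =45 / 8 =5.62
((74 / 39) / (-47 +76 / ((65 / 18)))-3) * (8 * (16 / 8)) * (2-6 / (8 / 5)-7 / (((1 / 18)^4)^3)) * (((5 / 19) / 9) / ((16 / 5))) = 1799219847532131921625 / 494532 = 3638227349356830.14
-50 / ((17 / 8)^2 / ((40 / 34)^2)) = -1280000 / 83521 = -15.33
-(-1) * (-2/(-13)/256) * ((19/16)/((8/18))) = 171/106496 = 0.00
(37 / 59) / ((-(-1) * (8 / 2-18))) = -37 / 826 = -0.04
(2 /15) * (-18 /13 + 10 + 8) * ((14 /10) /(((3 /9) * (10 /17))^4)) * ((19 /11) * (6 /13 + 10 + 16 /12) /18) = 13796499906 /5809375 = 2374.87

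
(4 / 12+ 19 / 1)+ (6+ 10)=35.33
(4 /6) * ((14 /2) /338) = 7 /507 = 0.01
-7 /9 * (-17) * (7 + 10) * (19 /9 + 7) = 165886 /81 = 2047.98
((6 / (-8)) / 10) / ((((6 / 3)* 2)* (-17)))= 3 / 2720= 0.00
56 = 56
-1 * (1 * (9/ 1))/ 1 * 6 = -54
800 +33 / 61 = 800.54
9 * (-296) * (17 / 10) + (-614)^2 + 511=1864891 / 5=372978.20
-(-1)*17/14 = 17/14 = 1.21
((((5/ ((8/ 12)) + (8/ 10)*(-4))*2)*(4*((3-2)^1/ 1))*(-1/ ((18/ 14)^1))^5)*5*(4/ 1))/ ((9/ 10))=-115632160/ 531441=-217.58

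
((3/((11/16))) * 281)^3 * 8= 19630558642176/1331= 14748729257.83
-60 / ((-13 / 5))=300 / 13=23.08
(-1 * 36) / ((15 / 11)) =-132 / 5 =-26.40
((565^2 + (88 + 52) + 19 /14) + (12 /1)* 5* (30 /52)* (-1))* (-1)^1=-58118377 /182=-319331.74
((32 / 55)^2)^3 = 1073741824 / 27680640625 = 0.04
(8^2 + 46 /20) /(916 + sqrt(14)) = 151827 /2097605 - 663* sqrt(14) /8390420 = 0.07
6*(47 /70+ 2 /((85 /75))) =8697 /595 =14.62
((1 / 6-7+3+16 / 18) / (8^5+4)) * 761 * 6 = -40333 / 98316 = -0.41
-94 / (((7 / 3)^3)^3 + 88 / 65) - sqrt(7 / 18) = -0.67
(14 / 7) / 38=0.05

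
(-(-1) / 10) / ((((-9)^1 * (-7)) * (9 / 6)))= 1 / 945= 0.00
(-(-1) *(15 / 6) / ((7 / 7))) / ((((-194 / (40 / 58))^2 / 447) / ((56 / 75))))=83440 / 7912969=0.01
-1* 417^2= -173889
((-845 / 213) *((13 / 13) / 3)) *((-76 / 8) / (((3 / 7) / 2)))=112385 / 1917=58.63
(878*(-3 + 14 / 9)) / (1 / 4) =-45656 / 9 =-5072.89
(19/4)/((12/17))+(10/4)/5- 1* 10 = -133/48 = -2.77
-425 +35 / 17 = -422.94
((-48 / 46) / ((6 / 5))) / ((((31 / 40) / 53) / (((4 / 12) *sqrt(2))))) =-42400 *sqrt(2) / 2139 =-28.03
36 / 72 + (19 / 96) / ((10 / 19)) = 841 / 960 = 0.88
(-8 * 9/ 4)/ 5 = -18/ 5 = -3.60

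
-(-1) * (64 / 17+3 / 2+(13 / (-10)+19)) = 1952 / 85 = 22.96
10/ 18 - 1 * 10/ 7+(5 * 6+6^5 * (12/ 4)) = 1471499/ 63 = 23357.13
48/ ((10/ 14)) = 336/ 5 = 67.20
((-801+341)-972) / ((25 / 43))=-61576 / 25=-2463.04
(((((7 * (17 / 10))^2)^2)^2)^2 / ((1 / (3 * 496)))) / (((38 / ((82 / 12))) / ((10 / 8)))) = 2055402748029386076639524173514168951 / 38000000000000000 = 54089546000773317806.30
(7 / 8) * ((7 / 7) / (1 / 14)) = 49 / 4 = 12.25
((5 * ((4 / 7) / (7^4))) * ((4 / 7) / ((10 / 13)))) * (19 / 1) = 1976 / 117649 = 0.02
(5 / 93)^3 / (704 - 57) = 0.00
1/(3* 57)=1/171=0.01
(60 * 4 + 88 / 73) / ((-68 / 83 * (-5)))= 365366 / 6205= 58.88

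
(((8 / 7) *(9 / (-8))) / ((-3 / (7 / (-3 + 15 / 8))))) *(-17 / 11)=136 / 33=4.12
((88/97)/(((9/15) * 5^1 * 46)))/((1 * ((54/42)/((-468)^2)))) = 2498496/2231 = 1119.90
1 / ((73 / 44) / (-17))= -748 / 73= -10.25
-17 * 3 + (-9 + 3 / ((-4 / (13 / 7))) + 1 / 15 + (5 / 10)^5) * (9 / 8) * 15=-402711 / 1792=-224.73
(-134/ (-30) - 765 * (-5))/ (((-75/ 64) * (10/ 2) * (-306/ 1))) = 1838144/ 860625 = 2.14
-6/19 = -0.32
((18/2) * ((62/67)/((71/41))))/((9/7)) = 17794/4757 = 3.74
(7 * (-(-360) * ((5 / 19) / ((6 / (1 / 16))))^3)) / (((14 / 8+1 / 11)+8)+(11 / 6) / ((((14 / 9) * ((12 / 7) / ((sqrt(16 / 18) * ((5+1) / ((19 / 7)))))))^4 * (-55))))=4571875 / 865654015488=0.00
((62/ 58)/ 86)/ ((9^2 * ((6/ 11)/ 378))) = 0.11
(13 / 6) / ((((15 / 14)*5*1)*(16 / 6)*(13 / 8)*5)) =7 / 375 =0.02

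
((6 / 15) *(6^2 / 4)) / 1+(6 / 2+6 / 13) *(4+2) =1584 / 65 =24.37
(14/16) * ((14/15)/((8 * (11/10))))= 49/528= 0.09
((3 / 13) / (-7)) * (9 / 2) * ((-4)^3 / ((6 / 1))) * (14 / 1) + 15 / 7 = 2211 / 91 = 24.30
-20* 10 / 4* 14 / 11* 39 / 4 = -6825 / 11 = -620.45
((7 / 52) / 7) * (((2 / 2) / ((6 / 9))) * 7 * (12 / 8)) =63 / 208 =0.30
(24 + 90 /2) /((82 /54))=1863 /41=45.44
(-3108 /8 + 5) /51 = -767 /102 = -7.52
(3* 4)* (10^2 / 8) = 150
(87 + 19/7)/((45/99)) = 197.37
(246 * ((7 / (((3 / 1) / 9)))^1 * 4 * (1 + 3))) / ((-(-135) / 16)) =146944 / 15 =9796.27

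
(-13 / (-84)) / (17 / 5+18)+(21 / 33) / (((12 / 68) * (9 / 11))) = 357109 / 80892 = 4.41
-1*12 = -12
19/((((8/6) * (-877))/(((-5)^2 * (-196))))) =69825/877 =79.62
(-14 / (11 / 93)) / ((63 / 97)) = -6014 / 33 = -182.24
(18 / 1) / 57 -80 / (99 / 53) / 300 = 0.17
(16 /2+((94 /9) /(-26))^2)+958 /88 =11472755 /602316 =19.05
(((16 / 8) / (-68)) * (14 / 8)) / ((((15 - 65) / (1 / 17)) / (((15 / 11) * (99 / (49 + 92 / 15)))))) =567 / 3824048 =0.00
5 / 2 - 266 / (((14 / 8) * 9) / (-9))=309 / 2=154.50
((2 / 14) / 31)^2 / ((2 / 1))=1 / 94178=0.00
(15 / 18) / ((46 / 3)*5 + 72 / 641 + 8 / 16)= 641 / 59443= 0.01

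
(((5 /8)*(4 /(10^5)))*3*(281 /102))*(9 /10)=2529 /13600000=0.00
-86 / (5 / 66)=-5676 / 5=-1135.20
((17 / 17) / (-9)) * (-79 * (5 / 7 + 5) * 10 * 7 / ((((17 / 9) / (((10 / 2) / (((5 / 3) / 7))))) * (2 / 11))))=3649800 / 17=214694.12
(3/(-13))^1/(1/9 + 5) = -0.05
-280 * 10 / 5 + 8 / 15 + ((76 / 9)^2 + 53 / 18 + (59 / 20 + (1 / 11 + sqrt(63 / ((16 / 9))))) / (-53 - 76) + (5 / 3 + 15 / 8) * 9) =-694786567 / 1532520 - 3 * sqrt(7) / 172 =-453.41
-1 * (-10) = 10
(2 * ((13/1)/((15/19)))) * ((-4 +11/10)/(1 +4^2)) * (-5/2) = 7163/510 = 14.05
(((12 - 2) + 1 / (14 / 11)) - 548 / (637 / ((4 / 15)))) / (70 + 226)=201731 / 5656560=0.04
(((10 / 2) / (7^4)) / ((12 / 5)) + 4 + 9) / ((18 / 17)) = 6367877 / 518616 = 12.28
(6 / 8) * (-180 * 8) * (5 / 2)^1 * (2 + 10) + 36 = -32364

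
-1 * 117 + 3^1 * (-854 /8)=-1749 /4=-437.25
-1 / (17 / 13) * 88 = -1144 / 17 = -67.29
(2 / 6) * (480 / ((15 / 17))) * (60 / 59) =10880 / 59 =184.41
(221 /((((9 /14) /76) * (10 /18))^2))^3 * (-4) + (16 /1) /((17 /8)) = -1064965408444054509559315328 /265625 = -4009281537671734624223.30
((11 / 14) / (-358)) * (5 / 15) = -11 / 15036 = -0.00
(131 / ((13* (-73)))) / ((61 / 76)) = -9956 / 57889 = -0.17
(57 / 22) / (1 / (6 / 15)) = 1.04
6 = 6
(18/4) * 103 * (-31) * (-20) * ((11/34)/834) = 526845/4726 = 111.48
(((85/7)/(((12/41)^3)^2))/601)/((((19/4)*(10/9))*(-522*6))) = -80751772097/41530086678528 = -0.00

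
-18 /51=-6 /17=-0.35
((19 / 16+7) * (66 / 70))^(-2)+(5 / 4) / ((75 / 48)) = 76321316 / 93441645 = 0.82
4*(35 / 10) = 14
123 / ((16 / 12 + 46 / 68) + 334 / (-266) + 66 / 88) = 3337236 / 40811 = 81.77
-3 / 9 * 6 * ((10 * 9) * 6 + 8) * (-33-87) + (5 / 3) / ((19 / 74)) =7497010 / 57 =131526.49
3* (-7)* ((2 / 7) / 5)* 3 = -18 / 5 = -3.60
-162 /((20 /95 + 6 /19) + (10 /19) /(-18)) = -27702 /85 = -325.91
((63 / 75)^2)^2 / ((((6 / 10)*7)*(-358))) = -9261 / 27968750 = -0.00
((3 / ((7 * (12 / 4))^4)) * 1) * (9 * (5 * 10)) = 50 / 7203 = 0.01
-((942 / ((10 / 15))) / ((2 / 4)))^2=-7986276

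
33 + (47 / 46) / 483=733241 / 22218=33.00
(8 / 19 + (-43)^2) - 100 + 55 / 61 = 2028624 / 1159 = 1750.32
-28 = -28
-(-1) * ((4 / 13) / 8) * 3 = 3 / 26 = 0.12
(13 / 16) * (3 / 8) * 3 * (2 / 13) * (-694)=-3123 / 32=-97.59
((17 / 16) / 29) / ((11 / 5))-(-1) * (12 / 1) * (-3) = -183659 / 5104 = -35.98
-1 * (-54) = 54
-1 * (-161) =161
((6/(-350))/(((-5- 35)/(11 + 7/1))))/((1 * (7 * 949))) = 27/23250500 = 0.00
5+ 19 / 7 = 54 / 7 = 7.71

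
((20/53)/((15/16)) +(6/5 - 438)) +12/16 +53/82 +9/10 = -56598107/130380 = -434.10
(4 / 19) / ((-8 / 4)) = -0.11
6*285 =1710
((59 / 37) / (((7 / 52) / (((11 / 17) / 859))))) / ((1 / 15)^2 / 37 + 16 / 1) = 7593300 / 13615939421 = 0.00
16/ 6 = 8/ 3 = 2.67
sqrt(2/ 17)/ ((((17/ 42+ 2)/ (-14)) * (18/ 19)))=-2.11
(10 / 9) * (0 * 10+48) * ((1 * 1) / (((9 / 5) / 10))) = 8000 / 27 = 296.30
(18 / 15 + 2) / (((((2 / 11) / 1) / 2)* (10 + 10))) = 44 / 25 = 1.76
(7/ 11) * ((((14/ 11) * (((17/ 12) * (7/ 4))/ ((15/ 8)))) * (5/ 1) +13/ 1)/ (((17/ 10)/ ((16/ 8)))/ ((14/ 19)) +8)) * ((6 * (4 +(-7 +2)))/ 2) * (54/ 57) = -24931200/ 5892337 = -4.23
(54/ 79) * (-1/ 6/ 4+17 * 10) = 36711/ 316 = 116.17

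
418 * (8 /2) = 1672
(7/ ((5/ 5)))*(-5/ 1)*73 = -2555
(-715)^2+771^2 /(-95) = 47971934 /95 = 504967.73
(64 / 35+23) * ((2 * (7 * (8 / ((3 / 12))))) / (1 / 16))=889856 / 5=177971.20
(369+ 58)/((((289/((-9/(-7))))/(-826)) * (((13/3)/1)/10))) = -13604220/3757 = -3621.03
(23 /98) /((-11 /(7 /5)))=-0.03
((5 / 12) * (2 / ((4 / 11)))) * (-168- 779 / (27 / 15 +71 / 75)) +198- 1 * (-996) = 262107 / 1648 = 159.05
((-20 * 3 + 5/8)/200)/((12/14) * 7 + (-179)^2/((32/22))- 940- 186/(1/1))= -19/1338124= -0.00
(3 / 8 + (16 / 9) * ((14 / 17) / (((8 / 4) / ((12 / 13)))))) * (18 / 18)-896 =-4746811 / 5304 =-894.95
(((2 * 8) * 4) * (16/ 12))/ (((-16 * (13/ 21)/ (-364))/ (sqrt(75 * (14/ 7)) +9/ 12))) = 2352 +15680 * sqrt(6) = 40760.00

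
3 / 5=0.60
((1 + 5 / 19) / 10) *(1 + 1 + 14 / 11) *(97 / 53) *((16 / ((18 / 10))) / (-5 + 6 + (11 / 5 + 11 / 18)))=6704640 / 3799411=1.76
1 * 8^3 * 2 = 1024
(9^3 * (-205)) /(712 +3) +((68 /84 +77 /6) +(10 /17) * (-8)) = -6809421 /34034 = -200.08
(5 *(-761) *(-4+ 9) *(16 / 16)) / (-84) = 19025 / 84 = 226.49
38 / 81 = 0.47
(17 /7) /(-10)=-0.24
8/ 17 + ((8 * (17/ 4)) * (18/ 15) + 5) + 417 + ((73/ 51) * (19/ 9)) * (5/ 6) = 6413911/ 13770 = 465.79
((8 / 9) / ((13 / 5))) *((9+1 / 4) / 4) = 185 / 234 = 0.79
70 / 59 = 1.19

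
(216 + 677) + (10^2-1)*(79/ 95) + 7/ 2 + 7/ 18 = 837229/ 855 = 979.22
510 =510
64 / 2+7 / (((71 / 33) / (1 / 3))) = 2349 / 71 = 33.08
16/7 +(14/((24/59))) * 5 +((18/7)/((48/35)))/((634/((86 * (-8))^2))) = 41918939/26628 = 1574.24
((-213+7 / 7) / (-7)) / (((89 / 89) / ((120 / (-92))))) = -6360 / 161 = -39.50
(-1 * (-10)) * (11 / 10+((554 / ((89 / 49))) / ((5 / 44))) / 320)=168883 / 1780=94.88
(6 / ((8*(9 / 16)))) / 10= 2 / 15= 0.13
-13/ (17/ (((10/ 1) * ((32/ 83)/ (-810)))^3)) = 0.00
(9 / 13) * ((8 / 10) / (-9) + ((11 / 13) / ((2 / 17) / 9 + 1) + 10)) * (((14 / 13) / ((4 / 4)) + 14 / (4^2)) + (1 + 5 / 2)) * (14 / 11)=154699713 / 2996708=51.62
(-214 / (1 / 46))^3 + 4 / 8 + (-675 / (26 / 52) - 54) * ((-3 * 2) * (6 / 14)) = -13354967919625 / 14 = -953926279973.21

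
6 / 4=3 / 2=1.50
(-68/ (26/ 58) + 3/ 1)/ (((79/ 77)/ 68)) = -10121188/ 1027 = -9855.10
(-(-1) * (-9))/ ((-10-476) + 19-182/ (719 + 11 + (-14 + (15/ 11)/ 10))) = 47265/ 2453863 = 0.02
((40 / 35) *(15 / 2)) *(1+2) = 25.71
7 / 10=0.70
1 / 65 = 0.02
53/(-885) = -53/885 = -0.06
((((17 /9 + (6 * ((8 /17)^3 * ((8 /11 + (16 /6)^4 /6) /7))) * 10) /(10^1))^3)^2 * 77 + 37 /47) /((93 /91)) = 221411435388533248116893730371566421566445546212859 /2795985600022539573935693954381163409419009000000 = 79.19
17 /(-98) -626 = -61365 /98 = -626.17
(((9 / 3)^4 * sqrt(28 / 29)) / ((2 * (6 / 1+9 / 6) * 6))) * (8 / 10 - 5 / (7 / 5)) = -873 * sqrt(203) / 5075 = -2.45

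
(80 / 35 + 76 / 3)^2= 336400 / 441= 762.81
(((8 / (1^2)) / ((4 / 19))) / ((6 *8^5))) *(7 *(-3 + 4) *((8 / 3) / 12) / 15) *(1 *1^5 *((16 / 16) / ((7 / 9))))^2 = 19 / 573440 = 0.00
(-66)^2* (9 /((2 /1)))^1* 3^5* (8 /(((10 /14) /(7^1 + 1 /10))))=9469412568 /25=378776502.72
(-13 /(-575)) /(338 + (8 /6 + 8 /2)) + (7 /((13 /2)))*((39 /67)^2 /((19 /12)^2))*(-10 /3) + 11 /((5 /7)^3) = 28503757095377 /959758300250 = 29.70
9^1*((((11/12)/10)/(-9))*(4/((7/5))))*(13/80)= -143/3360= -0.04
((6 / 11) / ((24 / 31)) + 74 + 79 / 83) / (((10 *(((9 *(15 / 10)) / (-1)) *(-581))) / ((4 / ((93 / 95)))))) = 249983 / 63427023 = 0.00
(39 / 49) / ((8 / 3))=117 / 392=0.30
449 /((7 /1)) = 449 /7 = 64.14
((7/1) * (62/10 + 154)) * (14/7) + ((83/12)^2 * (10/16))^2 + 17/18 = 20820701261/6635520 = 3137.76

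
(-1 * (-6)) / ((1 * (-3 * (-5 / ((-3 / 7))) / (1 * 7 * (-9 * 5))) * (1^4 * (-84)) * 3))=-3 / 14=-0.21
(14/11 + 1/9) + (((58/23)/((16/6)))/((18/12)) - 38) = -163879/4554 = -35.99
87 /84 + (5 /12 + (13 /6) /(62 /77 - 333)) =776656 /537159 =1.45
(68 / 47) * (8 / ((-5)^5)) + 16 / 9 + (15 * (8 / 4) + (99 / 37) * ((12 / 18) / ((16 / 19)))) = 13261216409 / 391275000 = 33.89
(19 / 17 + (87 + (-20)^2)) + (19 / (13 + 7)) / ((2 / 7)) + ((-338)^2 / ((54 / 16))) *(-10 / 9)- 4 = -6134328577 / 165240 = -37123.75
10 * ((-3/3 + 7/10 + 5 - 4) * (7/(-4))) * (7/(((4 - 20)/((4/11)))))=343/176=1.95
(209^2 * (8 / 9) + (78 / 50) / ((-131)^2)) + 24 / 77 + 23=11550919397302 / 297314325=38850.87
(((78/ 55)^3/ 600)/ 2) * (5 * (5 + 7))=0.14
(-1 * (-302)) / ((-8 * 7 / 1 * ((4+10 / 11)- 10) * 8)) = 1661 / 12544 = 0.13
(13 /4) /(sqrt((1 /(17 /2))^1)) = 13*sqrt(34) /8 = 9.48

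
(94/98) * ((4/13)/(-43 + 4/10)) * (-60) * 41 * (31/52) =5973700/587951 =10.16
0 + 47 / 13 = 47 / 13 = 3.62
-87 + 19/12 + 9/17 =-17317/204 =-84.89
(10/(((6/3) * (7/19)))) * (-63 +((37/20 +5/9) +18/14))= -1419851/1764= -804.90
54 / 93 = 18 / 31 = 0.58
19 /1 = 19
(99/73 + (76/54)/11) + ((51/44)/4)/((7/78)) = 5722231/1214136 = 4.71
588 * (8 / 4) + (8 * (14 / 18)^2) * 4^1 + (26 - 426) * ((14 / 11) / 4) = 951664 / 891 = 1068.09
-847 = -847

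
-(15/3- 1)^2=-16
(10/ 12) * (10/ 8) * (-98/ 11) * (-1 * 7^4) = 2941225/ 132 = 22282.01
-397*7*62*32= -5513536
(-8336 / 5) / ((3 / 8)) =-66688 / 15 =-4445.87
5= 5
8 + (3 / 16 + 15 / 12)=151 / 16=9.44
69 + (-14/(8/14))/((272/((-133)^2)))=-829225/544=-1524.31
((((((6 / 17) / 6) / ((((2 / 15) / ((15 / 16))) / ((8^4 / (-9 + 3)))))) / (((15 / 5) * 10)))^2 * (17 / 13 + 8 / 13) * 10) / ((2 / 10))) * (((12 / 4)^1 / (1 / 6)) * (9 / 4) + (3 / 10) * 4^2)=385839.77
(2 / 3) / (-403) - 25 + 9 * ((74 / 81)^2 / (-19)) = -141764887 / 5581953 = -25.40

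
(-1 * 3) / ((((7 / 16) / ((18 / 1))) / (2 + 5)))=-864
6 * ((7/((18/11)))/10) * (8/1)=308/15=20.53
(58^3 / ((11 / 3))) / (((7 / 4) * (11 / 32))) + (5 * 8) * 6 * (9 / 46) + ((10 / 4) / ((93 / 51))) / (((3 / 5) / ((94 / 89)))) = 88506.29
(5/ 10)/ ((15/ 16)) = 8/ 15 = 0.53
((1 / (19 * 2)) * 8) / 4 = 1 / 19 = 0.05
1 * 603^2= 363609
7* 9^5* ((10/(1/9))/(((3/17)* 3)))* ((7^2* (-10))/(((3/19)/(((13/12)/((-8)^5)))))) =236238154425/32768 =7209416.33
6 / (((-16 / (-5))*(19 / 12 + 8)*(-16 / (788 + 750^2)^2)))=-89238760578 / 23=-3879946112.09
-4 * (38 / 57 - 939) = 11260 / 3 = 3753.33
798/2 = 399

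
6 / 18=0.33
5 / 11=0.45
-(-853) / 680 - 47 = -45.75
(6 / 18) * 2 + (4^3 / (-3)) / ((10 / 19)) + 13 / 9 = -1729 / 45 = -38.42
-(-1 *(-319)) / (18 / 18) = -319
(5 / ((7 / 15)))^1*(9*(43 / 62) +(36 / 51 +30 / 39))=7930425 / 95914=82.68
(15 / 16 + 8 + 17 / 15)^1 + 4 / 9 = 7571 / 720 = 10.52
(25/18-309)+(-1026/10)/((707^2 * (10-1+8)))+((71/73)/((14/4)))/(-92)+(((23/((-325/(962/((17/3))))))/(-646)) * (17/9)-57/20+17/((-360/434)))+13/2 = -19787312598810692/60992237279925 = -324.42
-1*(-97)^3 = 912673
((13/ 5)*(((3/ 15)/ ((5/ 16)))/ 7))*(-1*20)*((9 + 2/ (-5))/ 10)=-17888/ 4375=-4.09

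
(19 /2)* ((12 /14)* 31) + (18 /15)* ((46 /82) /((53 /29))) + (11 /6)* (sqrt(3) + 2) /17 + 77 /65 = 11* sqrt(3) /102 + 12817758409 /50424465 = 254.38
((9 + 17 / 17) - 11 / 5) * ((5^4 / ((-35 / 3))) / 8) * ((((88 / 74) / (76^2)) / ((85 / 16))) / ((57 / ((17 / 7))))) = -0.00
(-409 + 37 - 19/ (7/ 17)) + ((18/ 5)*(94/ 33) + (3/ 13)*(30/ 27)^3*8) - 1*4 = -497864743/ 1216215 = -409.36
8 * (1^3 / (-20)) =-2 / 5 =-0.40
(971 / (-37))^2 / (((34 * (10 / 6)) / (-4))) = -5657046 / 116365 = -48.61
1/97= 0.01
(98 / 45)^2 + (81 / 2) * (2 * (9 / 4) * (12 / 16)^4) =129408721 / 2073600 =62.41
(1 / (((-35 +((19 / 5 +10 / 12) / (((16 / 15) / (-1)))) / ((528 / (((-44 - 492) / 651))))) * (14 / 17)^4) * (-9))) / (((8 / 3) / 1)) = 0.00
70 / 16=35 / 8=4.38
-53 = -53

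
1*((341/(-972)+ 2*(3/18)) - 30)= -29177/972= -30.02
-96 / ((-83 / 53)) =5088 / 83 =61.30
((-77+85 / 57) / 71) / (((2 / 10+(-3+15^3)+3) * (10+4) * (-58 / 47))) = 63215 / 3466081479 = 0.00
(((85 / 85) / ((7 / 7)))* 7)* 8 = 56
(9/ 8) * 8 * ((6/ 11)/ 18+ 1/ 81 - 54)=-48076/ 99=-485.62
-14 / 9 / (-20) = 7 / 90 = 0.08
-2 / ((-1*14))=1 / 7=0.14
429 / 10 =42.90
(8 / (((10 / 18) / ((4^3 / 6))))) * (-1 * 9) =-6912 / 5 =-1382.40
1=1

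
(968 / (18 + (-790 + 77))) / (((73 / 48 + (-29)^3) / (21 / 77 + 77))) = 718080 / 162713261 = 0.00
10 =10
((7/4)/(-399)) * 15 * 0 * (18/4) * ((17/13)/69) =0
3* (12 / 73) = 36 / 73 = 0.49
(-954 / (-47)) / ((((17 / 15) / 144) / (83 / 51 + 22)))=60935.76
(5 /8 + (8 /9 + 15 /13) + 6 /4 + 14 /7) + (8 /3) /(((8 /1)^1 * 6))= 5825 /936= 6.22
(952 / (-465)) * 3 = -952 / 155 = -6.14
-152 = -152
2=2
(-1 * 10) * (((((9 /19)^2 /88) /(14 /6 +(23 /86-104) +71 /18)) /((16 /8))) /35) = 0.00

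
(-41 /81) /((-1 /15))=205 /27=7.59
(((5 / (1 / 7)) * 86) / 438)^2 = 2265025 / 47961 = 47.23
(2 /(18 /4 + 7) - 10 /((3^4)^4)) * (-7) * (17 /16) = -10245105913 /7920596664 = -1.29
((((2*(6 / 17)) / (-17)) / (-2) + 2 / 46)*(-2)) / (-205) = 854 / 1362635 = 0.00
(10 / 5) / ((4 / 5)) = 5 / 2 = 2.50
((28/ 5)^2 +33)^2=2588881/ 625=4142.21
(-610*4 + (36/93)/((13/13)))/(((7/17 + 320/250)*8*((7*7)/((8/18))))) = -2295850/1404207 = -1.63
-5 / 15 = -1 / 3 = -0.33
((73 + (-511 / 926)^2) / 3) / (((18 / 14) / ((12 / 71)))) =3.21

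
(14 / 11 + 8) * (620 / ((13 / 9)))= 569160 / 143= 3980.14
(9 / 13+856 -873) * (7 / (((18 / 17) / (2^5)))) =-403648 / 117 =-3449.98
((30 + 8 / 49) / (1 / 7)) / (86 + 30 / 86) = 63554 / 25991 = 2.45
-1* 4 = -4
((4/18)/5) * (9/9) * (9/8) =1/20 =0.05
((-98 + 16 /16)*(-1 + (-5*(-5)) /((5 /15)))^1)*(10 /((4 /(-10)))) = 179450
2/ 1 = 2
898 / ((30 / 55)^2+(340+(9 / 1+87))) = 54329 / 26396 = 2.06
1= 1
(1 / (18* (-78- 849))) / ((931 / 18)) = -1 / 863037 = -0.00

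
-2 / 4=-1 / 2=-0.50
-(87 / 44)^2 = -7569 / 1936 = -3.91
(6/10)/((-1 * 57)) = -1/95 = -0.01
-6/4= -3/2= -1.50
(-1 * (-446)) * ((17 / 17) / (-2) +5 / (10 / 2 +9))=-446 / 7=-63.71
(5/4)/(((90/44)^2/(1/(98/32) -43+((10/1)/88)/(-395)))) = -15990403/1254204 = -12.75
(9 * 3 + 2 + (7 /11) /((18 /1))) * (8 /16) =5749 /396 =14.52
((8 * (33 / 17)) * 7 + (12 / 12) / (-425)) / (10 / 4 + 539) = 92398 / 460275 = 0.20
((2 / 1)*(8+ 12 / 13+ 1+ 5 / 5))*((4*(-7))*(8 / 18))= -31808 / 117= -271.86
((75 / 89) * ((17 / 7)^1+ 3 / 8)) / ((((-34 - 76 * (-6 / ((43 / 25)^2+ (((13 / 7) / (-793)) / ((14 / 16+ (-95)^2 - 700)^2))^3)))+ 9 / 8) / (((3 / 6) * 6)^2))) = 444039849503301330997110362515987306229316975 / 2532343485433441295383980490007724785929592111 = 0.18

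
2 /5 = 0.40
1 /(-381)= -1 /381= -0.00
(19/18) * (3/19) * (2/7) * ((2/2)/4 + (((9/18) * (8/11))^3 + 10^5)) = 4761.92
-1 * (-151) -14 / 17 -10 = 2383 / 17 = 140.18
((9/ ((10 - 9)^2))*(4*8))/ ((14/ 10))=1440/ 7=205.71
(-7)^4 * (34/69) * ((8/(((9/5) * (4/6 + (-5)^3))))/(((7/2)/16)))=-14927360/77211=-193.33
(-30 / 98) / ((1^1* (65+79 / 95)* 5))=-285 / 306446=-0.00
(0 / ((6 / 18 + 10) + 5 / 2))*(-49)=0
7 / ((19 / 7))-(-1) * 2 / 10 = 264 / 95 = 2.78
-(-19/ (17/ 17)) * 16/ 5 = 304/ 5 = 60.80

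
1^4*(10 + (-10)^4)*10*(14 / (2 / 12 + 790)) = 764400 / 431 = 1773.55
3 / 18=1 / 6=0.17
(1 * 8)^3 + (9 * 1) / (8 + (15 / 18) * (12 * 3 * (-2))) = 26615 / 52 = 511.83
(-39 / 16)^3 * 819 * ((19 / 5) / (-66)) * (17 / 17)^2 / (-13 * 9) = -2629809 / 450560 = -5.84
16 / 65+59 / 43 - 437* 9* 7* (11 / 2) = -846431549 / 5590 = -151418.88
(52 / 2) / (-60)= -13 / 30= -0.43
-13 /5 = -2.60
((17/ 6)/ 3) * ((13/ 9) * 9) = 221/ 18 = 12.28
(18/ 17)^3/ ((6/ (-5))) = -4860/ 4913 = -0.99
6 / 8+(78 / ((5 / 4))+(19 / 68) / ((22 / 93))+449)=3839717 / 7480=513.33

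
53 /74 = 0.72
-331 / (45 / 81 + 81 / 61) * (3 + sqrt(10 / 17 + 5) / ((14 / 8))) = -545157 / 1034 - 363438 * sqrt(1615) / 61523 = -764.63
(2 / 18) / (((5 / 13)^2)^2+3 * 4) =28561 / 3090213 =0.01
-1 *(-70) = 70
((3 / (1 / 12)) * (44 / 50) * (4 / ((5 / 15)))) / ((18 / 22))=11616 / 25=464.64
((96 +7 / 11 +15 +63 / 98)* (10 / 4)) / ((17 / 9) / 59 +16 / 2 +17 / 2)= 45907605 / 2703778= 16.98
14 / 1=14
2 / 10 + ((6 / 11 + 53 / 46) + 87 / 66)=4068 / 1265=3.22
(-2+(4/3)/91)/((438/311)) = -84281/59787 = -1.41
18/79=0.23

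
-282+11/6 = -1681/6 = -280.17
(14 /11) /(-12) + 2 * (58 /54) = 1213 /594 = 2.04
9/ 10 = 0.90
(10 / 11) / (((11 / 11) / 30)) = 300 / 11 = 27.27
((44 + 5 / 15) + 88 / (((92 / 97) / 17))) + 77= 117206 / 69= 1698.64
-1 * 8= -8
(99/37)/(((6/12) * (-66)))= -3/37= -0.08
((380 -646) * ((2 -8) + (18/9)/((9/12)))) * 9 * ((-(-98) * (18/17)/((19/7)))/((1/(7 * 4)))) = 145212480/17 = 8541910.59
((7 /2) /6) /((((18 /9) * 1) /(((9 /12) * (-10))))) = -35 /16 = -2.19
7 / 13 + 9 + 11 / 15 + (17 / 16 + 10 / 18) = 111289 / 9360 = 11.89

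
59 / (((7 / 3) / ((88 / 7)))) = 15576 / 49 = 317.88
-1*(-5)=5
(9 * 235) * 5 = 10575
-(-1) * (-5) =-5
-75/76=-0.99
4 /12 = 1 /3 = 0.33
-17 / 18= -0.94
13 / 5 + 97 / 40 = 201 / 40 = 5.02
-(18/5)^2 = -324/25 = -12.96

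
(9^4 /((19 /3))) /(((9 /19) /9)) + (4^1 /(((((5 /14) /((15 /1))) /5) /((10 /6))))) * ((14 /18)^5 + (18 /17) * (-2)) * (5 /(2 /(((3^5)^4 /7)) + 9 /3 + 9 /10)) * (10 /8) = 35994818734325469 /2311738060243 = 15570.46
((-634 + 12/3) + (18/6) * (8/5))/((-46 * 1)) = 1563/115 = 13.59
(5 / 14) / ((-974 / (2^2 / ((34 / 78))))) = -195 / 57953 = -0.00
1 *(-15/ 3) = -5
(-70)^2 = 4900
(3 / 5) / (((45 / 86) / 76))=6536 / 75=87.15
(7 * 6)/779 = 42/779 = 0.05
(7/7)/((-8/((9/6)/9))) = -1/48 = -0.02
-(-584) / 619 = 584 / 619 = 0.94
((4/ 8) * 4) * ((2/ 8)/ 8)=1/ 16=0.06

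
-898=-898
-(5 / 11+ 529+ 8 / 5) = -29208 / 55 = -531.05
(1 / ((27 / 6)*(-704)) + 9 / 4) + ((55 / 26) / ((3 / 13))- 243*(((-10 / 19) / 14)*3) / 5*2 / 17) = 86392531 / 7162848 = 12.06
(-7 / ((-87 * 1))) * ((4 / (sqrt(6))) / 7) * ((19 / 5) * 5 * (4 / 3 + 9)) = 1178 * sqrt(6) / 783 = 3.69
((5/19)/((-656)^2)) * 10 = 25/4088192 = 0.00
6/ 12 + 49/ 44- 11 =-413/ 44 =-9.39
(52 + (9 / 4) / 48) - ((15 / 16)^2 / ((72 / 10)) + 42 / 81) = 1421281 / 27648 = 51.41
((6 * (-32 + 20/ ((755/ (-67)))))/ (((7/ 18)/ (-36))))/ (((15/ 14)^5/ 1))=250779648/ 18875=13286.34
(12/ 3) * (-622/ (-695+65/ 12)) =29856/ 8275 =3.61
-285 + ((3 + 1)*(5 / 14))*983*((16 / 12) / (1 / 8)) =308575 / 21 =14694.05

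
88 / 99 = 8 / 9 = 0.89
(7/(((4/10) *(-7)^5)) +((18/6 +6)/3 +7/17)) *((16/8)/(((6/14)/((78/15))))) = 7239206/87465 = 82.77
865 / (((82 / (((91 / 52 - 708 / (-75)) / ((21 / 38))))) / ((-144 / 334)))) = -22068918 / 239645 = -92.09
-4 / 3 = -1.33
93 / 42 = 31 / 14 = 2.21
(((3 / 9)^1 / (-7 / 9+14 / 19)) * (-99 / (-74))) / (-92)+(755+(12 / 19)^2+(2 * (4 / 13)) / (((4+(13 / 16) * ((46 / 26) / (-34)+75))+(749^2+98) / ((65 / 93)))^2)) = 10475677025014571344441920704203 / 13865568640601977546694983144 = 755.52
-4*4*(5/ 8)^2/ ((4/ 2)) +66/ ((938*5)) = -58361/ 18760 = -3.11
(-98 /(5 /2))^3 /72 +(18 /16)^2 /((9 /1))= -60226163 /72000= -836.47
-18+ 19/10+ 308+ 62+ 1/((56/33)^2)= 5554597/15680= 354.25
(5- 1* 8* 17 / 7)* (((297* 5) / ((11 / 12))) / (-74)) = 81810 / 259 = 315.87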